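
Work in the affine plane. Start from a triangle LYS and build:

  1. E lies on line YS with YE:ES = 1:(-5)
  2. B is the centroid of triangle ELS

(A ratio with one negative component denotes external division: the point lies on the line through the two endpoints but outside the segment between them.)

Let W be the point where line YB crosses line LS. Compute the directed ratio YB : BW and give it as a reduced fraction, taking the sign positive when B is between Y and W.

YB:BW = 7/5

Work in coordinates with L = (0, 0), Y = (1, 0), S = (0, 1).
1. E lies on line YS with YE:ES = 1:(-5) ⇒ E = (5/4, -1/4)
2. B is the centroid of triangle ELS ⇒ B = (5/12, 1/4)
line YB meets LS at W = (0, 3/7)
B = Y + t·(W−Y) with t = 7/12, so YB:BW = 7/12:5/12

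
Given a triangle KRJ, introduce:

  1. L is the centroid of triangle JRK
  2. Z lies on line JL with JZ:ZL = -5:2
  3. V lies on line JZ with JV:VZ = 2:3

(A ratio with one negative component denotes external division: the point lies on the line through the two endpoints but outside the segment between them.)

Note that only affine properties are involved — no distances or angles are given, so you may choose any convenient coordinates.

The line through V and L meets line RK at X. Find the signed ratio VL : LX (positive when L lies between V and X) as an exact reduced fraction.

Choose coordinates K = (0, 0), R = (1, 0), J = (0, 1).
1. L is the centroid of triangle JRK ⇒ L = (1/3, 1/3)
2. Z lies on line JL with JZ:ZL = -5:2 ⇒ Z = (5/9, -1/9)
3. V lies on line JZ with JV:VZ = 2:3 ⇒ V = (2/9, 5/9)
line VL meets RK at X = (1/2, 0)
L = V + t·(X−V) with t = 2/5, so VL:LX = 2/5:3/5

VL:LX = 2/3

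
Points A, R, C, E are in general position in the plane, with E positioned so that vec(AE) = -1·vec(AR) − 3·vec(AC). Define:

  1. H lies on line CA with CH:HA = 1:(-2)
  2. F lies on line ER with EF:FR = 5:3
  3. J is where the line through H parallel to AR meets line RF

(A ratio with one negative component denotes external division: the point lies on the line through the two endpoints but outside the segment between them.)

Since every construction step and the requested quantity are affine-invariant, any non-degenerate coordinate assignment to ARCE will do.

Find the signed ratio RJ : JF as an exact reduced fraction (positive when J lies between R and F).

Set A = (0, 0), R = (1, 0), C = (0, 1), E = (-1, -3); any affine frame gives the same invariant.
1. H lies on line CA with CH:HA = 1:(-2) ⇒ H = (0, 2)
2. F lies on line ER with EF:FR = 5:3 ⇒ F = (1/4, -9/8)
3. J is where the line through H parallel to AR meets line RF ⇒ J = (7/3, 2)
J = R + t·(F−R) with t = -16/9, so RJ:JF = t:(1−t) = -16/9:25/9

RJ:JF = -16/25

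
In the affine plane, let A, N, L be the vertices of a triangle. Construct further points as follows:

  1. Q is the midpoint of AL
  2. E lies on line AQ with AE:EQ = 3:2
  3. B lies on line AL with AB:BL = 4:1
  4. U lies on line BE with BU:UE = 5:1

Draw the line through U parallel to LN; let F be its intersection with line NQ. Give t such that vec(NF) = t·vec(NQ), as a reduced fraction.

t = 37/30

Work in coordinates with A = (0, 0), N = (1, 0), L = (0, 1).
1. Q is the midpoint of AL ⇒ Q = (0, 1/2)
2. E lies on line AQ with AE:EQ = 3:2 ⇒ E = (0, 3/10)
3. B lies on line AL with AB:BL = 4:1 ⇒ B = (0, 4/5)
4. U lies on line BE with BU:UE = 5:1 ⇒ U = (0, 23/60)
through U parallel to LN: direction (1, -1); meets NQ at F = (-7/30, 37/60)
F = N + t·(Q−N) with t = 37/30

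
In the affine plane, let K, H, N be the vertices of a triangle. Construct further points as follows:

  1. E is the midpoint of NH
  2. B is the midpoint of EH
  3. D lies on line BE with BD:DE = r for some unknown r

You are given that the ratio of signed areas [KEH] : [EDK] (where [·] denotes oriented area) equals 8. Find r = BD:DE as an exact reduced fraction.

r = 3

Assign K = (0, 0), H = (1, 0), N = (0, 1) — the answer is frame-independent, so this choice is without loss of generality.
1. E is the midpoint of NH ⇒ E = (1/2, 1/2)
2. B is the midpoint of EH ⇒ B = (3/4, 1/4)
3. With BD:DE = r, write λ = r/(r+1) so D = B + λ·(E−B); D is affine-linear in λ
Every point depending on D is an affine combination of D and λ-independent points, so each such coordinate is linear in λ; the λ² term in each signed area is a multiple of (E−B)×(E−B) = 0, so 2·[KEH] and 2·[EDK] are each linear in λ. Evaluating at λ=0 and λ=1:
  2·[KEH] = -1/2,   2·[EDK] = 1/4·λ − 1/4
So [KEH]:[EDK] = (-1/2) / (1/4·λ − 1/4). Setting this equal to 8:
  -1/2 = 8·(1/4·λ − 1/4)  ⇒  λ = 3/4
Then r = λ/(1−λ) = (3/4)/(1/4) = 3. Check: with r = 3, D = (9/16, 7/16) and [KEH]:[EDK] = 8 as required.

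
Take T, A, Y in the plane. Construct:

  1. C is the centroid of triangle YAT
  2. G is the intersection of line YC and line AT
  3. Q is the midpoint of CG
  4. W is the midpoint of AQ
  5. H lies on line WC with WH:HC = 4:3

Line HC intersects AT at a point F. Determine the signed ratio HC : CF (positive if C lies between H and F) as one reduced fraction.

HC:CF = -9/28

Set T = (0, 0), A = (1, 0), Y = (0, 1); any affine frame gives the same invariant.
1. C is the centroid of triangle YAT ⇒ C = (1/3, 1/3)
2. G is the intersection of line YC and line AT ⇒ G = (1/2, 0)
3. Q is the midpoint of CG ⇒ Q = (5/12, 1/6)
4. W is the midpoint of AQ ⇒ W = (17/24, 1/12)
5. H lies on line WC with WH:HC = 4:3 ⇒ H = (83/168, 19/84)
line HC meets AT at F = (5/6, 0)
C = H + t·(F−H) with t = -9/19, so HC:CF = -9/19:28/19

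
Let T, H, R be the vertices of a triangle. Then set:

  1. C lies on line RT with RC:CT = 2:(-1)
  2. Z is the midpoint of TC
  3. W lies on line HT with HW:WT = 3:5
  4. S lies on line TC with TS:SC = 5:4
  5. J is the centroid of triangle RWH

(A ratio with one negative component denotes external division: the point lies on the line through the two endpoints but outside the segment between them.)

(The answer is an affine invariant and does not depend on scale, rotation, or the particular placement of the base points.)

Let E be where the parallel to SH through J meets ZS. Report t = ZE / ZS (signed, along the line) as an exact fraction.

t = -115/12

Assign T = (0, 0), H = (1, 0), R = (0, 1) — the answer is frame-independent, so this choice is without loss of generality.
1. C lies on line RT with RC:CT = 2:(-1) ⇒ C = (0, -1)
2. Z is the midpoint of TC ⇒ Z = (0, -1/2)
3. W lies on line HT with HW:WT = 3:5 ⇒ W = (5/8, 0)
4. S lies on line TC with TS:SC = 5:4 ⇒ S = (0, -5/9)
5. J is the centroid of triangle RWH ⇒ J = (13/24, 1/3)
through J parallel to SH: direction (1, 5/9); meets ZS at E = (0, 7/216)
E = Z + t·(S−Z) with t = -115/12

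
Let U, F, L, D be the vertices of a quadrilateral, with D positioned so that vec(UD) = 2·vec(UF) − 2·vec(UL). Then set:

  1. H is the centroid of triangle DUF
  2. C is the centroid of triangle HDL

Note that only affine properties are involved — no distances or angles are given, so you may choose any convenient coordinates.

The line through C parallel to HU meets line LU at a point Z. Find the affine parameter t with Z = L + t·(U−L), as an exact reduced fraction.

Assign U = (0, 0), F = (1, 0), L = (0, 1), D = (2, -2) — the answer is frame-independent, so this choice is without loss of generality.
1. H is the centroid of triangle DUF ⇒ H = (1, -2/3)
2. C is the centroid of triangle HDL ⇒ C = (1, -5/9)
through C parallel to HU: direction (-1, 2/3); meets LU at Z = (0, 1/9)
Z = L + t·(U−L) with t = 8/9

t = 8/9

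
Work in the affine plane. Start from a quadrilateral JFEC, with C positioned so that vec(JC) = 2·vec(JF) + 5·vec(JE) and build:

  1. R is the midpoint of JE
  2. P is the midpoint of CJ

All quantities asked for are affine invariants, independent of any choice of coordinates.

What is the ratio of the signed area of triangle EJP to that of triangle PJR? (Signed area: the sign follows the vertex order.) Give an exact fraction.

[EJP]:[PJR] = -2

Work in coordinates with J = (0, 0), F = (1, 0), E = (0, 1), C = (2, 5).
1. R is the midpoint of JE ⇒ R = (0, 1/2)
2. P is the midpoint of CJ ⇒ P = (1, 5/2)
2·[EJP] = 1, 2·[PJR] = -1/2
[EJP]:[PJR] = 1:-1/2 = -2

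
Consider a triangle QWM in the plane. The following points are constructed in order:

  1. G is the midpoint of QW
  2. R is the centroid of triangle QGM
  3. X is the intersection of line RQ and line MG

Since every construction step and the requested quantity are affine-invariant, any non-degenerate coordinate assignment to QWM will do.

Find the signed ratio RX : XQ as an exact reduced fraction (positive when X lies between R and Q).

Assign Q = (0, 0), W = (1, 0), M = (0, 1) — the answer is frame-independent, so this choice is without loss of generality.
1. G is the midpoint of QW ⇒ G = (1/2, 0)
2. R is the centroid of triangle QGM ⇒ R = (1/6, 1/3)
3. X is the intersection of line RQ and line MG ⇒ X = (1/4, 1/2)
X = R + t·(Q−R) with t = -1/2, so RX:XQ = t:(1−t) = -1/2:3/2

RX:XQ = -1/3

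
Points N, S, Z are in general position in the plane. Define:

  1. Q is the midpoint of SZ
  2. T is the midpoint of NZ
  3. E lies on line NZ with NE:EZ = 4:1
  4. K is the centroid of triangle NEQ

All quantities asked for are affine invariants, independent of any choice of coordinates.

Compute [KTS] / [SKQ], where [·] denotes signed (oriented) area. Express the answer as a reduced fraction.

[KTS]:[SKQ] = -1/12

Work in coordinates with N = (0, 0), S = (1, 0), Z = (0, 1).
1. Q is the midpoint of SZ ⇒ Q = (1/2, 1/2)
2. T is the midpoint of NZ ⇒ T = (0, 1/2)
3. E lies on line NZ with NE:EZ = 4:1 ⇒ E = (0, 4/5)
4. K is the centroid of triangle NEQ ⇒ K = (1/6, 13/30)
2·[KTS] = 1/60, 2·[SKQ] = -1/5
[KTS]:[SKQ] = 1/60:-1/5 = -1/12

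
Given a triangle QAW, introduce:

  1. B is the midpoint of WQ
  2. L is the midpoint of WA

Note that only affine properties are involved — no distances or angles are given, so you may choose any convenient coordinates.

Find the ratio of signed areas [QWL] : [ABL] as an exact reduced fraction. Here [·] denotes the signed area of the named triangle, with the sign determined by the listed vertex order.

Choose coordinates Q = (0, 0), A = (1, 0), W = (0, 1).
1. B is the midpoint of WQ ⇒ B = (0, 1/2)
2. L is the midpoint of WA ⇒ L = (1/2, 1/2)
2·[QWL] = -1/2, 2·[ABL] = -1/4
[QWL]:[ABL] = -1/2:-1/4 = 2

[QWL]:[ABL] = 2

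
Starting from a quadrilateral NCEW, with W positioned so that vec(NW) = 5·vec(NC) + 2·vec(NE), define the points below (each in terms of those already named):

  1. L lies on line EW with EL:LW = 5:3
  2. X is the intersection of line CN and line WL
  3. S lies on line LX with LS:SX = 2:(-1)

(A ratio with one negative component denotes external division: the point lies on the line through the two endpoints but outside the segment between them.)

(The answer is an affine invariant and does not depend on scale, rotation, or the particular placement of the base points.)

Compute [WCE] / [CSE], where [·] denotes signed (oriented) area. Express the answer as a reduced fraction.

[WCE]:[CSE] = 8/21

Set N = (0, 0), C = (1, 0), E = (0, 1), W = (5, 2); any affine frame gives the same invariant.
1. L lies on line EW with EL:LW = 5:3 ⇒ L = (25/8, 13/8)
2. X is the intersection of line CN and line WL ⇒ X = (-5, 0)
3. S lies on line LX with LS:SX = 2:(-1) ⇒ S = (-105/8, -13/8)
2·[WCE] = -6, 2·[CSE] = -63/4
[WCE]:[CSE] = -6:-63/4 = 8/21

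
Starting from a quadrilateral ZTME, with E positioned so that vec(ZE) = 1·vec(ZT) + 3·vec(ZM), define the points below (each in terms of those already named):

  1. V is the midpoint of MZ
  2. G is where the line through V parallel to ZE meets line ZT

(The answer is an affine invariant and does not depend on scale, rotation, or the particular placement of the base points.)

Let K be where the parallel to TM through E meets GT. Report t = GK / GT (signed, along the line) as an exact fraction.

t = 25/7

Assign Z = (0, 0), T = (1, 0), M = (0, 1), E = (1, 3) — the answer is frame-independent, so this choice is without loss of generality.
1. V is the midpoint of MZ ⇒ V = (0, 1/2)
2. G is where the line through V parallel to ZE meets line ZT ⇒ G = (-1/6, 0)
through E parallel to TM: direction (-1, 1); meets GT at K = (4, 0)
K = G + t·(T−G) with t = 25/7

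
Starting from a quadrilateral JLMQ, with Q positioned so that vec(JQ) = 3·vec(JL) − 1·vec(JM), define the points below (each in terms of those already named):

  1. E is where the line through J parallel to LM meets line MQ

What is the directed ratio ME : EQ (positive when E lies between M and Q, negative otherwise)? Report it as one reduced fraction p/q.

Choose coordinates J = (0, 0), L = (1, 0), M = (0, 1), Q = (3, -1).
1. E is where the line through J parallel to LM meets line MQ ⇒ E = (-3, 3)
E = M + t·(Q−M) with t = -1, so ME:EQ = t:(1−t) = -1:2

ME:EQ = -1/2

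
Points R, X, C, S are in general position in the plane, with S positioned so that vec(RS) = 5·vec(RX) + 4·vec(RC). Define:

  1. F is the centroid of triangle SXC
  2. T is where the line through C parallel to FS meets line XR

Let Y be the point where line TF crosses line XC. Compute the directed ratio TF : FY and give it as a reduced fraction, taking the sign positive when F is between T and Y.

Set R = (0, 0), X = (1, 0), C = (0, 1), S = (5, 4); any affine frame gives the same invariant.
1. F is the centroid of triangle SXC ⇒ F = (2, 5/3)
2. T is where the line through C parallel to FS meets line XR ⇒ T = (-9/7, 0)
line TF meets XC at Y = (3/13, 10/13)
F = T + t·(Y−T) with t = 13/6, so TF:FY = 13/6:-7/6

TF:FY = -13/7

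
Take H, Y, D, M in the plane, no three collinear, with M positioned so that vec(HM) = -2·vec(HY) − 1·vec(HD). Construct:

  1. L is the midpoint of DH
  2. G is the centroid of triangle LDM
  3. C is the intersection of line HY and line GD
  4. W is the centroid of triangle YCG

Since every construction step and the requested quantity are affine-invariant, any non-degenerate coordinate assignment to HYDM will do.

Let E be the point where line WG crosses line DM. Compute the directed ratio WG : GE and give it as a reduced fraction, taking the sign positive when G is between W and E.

WG:GE = 56/15

Work in coordinates with H = (0, 0), Y = (1, 0), D = (0, 1), M = (-2, -1).
1. L is the midpoint of DH ⇒ L = (0, 1/2)
2. G is the centroid of triangle LDM ⇒ G = (-2/3, 1/6)
3. C is the intersection of line HY and line GD ⇒ C = (-4/5, 0)
4. W is the centroid of triangle YCG ⇒ W = (-7/45, 1/18)
line WG meets DM at E = (-45/56, 11/56)
G = W + t·(E−W) with t = 56/71, so WG:GE = 56/71:15/71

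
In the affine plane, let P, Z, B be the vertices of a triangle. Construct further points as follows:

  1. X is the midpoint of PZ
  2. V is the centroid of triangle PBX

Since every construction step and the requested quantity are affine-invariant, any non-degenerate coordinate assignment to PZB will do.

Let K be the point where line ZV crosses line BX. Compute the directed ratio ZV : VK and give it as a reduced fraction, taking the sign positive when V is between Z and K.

ZV:VK = -4

Assign P = (0, 0), Z = (1, 0), B = (0, 1) — the answer is frame-independent, so this choice is without loss of generality.
1. X is the midpoint of PZ ⇒ X = (1/2, 0)
2. V is the centroid of triangle PBX ⇒ V = (1/6, 1/3)
line ZV meets BX at K = (3/8, 1/4)
V = Z + t·(K−Z) with t = 4/3, so ZV:VK = 4/3:-1/3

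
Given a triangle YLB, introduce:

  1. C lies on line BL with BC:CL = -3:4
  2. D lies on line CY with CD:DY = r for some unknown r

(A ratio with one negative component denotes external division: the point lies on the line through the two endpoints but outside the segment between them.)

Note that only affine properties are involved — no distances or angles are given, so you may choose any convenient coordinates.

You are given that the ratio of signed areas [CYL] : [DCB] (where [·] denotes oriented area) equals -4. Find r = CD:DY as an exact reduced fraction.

r = 1/2

Work in coordinates with Y = (0, 0), L = (1, 0), B = (0, 1).
1. C lies on line BL with BC:CL = -3:4 ⇒ C = (-3, 4)
2. With CD:DY = r, write λ = r/(r+1) so D = C + λ·(Y−C); D is affine-linear in λ
Every point depending on D is an affine combination of D and λ-independent points, so each such coordinate is linear in λ; the λ² term in each signed area is a multiple of (Y−C)×(Y−C) = 0, so 2·[CYL] and 2·[DCB] are each linear in λ. Evaluating at λ=0 and λ=1:
  2·[CYL] = 4,   2·[DCB] = -3·λ
So [CYL]:[DCB] = (4) / (-3·λ). Setting this equal to -4:
  4 = -4·(-3·λ)  ⇒  λ = 1/3
Then r = λ/(1−λ) = (1/3)/(2/3) = 1/2. Check: with r = 1/2, D = (-2, 8/3) and [CYL]:[DCB] = -4 as required.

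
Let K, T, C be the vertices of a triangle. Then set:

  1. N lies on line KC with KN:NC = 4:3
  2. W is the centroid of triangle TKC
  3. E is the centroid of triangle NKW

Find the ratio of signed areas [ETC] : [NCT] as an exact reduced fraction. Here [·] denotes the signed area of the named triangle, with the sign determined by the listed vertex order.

Set K = (0, 0), T = (1, 0), C = (0, 1); any affine frame gives the same invariant.
1. N lies on line KC with KN:NC = 4:3 ⇒ N = (0, 4/7)
2. W is the centroid of triangle TKC ⇒ W = (1/3, 1/3)
3. E is the centroid of triangle NKW ⇒ E = (1/9, 19/63)
2·[ETC] = 37/63, 2·[NCT] = -3/7
[ETC]:[NCT] = 37/63:-3/7 = -37/27

[ETC]:[NCT] = -37/27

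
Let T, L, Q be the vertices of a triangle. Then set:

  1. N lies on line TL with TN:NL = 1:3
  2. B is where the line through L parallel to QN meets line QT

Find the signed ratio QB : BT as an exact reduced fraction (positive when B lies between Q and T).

Work in coordinates with T = (0, 0), L = (1, 0), Q = (0, 1).
1. N lies on line TL with TN:NL = 1:3 ⇒ N = (1/4, 0)
2. B is where the line through L parallel to QN meets line QT ⇒ B = (0, 4)
B = Q + t·(T−Q) with t = -3, so QB:BT = t:(1−t) = -3:4

QB:BT = -3/4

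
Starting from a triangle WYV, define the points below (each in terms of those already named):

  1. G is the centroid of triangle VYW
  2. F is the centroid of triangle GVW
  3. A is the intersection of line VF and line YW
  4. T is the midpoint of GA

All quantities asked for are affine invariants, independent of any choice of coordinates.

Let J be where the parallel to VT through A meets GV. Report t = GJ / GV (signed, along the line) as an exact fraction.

Set W = (0, 0), Y = (1, 0), V = (0, 1); any affine frame gives the same invariant.
1. G is the centroid of triangle VYW ⇒ G = (1/3, 1/3)
2. F is the centroid of triangle GVW ⇒ F = (1/9, 4/9)
3. A is the intersection of line VF and line YW ⇒ A = (1/5, 0)
4. T is the midpoint of GA ⇒ T = (4/15, 1/6)
through A parallel to VT: direction (4/15, -5/6); meets GV at J = (-1/3, 5/3)
J = G + t·(V−G) with t = 2

t = 2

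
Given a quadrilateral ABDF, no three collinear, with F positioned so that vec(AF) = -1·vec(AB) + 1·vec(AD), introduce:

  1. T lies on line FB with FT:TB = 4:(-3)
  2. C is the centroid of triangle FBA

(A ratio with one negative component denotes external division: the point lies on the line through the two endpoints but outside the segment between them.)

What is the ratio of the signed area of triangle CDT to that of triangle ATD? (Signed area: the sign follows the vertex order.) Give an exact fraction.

[CDT]:[ATD] = -2/3

Work in coordinates with A = (0, 0), B = (1, 0), D = (0, 1), F = (-1, 1).
1. T lies on line FB with FT:TB = 4:(-3) ⇒ T = (7, -3)
2. C is the centroid of triangle FBA ⇒ C = (0, 1/3)
2·[CDT] = -14/3, 2·[ATD] = 7
[CDT]:[ATD] = -14/3:7 = -2/3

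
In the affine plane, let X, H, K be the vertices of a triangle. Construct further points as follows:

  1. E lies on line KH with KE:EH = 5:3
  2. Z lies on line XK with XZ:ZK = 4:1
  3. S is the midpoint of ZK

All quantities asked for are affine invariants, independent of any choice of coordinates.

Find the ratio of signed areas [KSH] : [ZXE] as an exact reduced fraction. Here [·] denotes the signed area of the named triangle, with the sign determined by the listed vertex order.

Assign X = (0, 0), H = (1, 0), K = (0, 1) — the answer is frame-independent, so this choice is without loss of generality.
1. E lies on line KH with KE:EH = 5:3 ⇒ E = (5/8, 3/8)
2. Z lies on line XK with XZ:ZK = 4:1 ⇒ Z = (0, 4/5)
3. S is the midpoint of ZK ⇒ S = (0, 9/10)
2·[KSH] = 1/10, 2·[ZXE] = 1/2
[KSH]:[ZXE] = 1/10:1/2 = 1/5

[KSH]:[ZXE] = 1/5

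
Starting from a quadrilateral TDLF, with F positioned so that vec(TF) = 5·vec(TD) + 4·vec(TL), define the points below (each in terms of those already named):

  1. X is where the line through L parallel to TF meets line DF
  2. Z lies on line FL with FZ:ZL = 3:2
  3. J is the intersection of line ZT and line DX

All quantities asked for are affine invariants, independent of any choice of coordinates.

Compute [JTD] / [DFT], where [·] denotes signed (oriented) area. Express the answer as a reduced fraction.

Work in coordinates with T = (0, 0), D = (1, 0), L = (0, 1), F = (5, 4).
1. X is where the line through L parallel to TF meets line DF ⇒ X = (10, 9)
2. Z lies on line FL with FZ:ZL = 3:2 ⇒ Z = (2, 11/5)
3. J is the intersection of line ZT and line DX ⇒ J = (-10, -11)
2·[JTD] = -11, 2·[DFT] = 4
[JTD]:[DFT] = -11:4 = -11/4

[JTD]:[DFT] = -11/4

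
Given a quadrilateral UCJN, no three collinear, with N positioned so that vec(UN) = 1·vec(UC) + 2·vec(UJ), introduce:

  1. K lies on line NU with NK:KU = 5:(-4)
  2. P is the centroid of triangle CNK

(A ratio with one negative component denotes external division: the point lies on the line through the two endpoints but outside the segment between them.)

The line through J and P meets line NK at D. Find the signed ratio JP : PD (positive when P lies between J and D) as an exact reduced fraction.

JP:PD = -5/2

Set U = (0, 0), C = (1, 0), J = (0, 1), N = (1, 2); any affine frame gives the same invariant.
1. K lies on line NU with NK:KU = 5:(-4) ⇒ K = (-4, -8)
2. P is the centroid of triangle CNK ⇒ P = (-2/3, -2)
line JP meets NK at D = (-2/5, -4/5)
P = J + t·(D−J) with t = 5/3, so JP:PD = 5/3:-2/3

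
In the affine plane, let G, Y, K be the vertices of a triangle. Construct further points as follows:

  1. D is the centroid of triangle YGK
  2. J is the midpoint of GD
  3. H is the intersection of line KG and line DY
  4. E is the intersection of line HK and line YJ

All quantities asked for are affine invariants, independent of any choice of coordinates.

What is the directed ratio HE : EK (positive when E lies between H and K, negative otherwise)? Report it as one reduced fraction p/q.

Choose coordinates G = (0, 0), Y = (1, 0), K = (0, 1).
1. D is the centroid of triangle YGK ⇒ D = (1/3, 1/3)
2. J is the midpoint of GD ⇒ J = (1/6, 1/6)
3. H is the intersection of line KG and line DY ⇒ H = (0, 1/2)
4. E is the intersection of line HK and line YJ ⇒ E = (0, 1/5)
E = H + t·(K−H) with t = -3/5, so HE:EK = t:(1−t) = -3/5:8/5

HE:EK = -3/8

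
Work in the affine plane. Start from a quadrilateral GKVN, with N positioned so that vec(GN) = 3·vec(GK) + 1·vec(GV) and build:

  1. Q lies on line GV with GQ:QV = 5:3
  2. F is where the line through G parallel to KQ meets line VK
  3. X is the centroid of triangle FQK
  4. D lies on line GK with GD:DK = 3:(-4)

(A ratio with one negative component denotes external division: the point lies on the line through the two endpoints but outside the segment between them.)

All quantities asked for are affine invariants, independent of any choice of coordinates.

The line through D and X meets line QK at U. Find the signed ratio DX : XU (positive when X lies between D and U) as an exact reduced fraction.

Choose coordinates G = (0, 0), K = (1, 0), V = (0, 1), N = (3, 1).
1. Q lies on line GV with GQ:QV = 5:3 ⇒ Q = (0, 5/8)
2. F is where the line through G parallel to KQ meets line VK ⇒ F = (8/3, -5/3)
3. X is the centroid of triangle FQK ⇒ X = (11/9, -25/72)
4. D lies on line GK with GD:DK = 3:(-4) ⇒ D = (-3, 0)
line DX meets QK at U = (53/33, -25/66)
X = D + t·(U−D) with t = 11/12, so DX:XU = 11/12:1/12

DX:XU = 11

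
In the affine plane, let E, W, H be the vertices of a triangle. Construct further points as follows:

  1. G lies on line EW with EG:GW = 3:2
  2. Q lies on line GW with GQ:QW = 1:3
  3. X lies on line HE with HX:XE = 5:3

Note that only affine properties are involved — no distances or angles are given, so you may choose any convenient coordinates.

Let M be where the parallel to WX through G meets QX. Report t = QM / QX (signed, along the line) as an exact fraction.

Assign E = (0, 0), W = (1, 0), H = (0, 1) — the answer is frame-independent, so this choice is without loss of generality.
1. G lies on line EW with EG:GW = 3:2 ⇒ G = (3/5, 0)
2. Q lies on line GW with GQ:QW = 1:3 ⇒ Q = (7/10, 0)
3. X lies on line HE with HX:XE = 5:3 ⇒ X = (0, 3/8)
through G parallel to WX: direction (-1, 3/8); meets QX at M = (14/15, -1/8)
M = Q + t·(X−Q) with t = -1/3

t = -1/3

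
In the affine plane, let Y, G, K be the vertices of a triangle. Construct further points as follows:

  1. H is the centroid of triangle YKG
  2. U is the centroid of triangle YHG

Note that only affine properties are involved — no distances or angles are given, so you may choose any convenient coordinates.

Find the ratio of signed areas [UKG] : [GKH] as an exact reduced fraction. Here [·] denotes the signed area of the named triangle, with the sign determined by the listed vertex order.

[UKG]:[GKH] = -4/3

Assign Y = (0, 0), G = (1, 0), K = (0, 1) — the answer is frame-independent, so this choice is without loss of generality.
1. H is the centroid of triangle YKG ⇒ H = (1/3, 1/3)
2. U is the centroid of triangle YHG ⇒ U = (4/9, 1/9)
2·[UKG] = -4/9, 2·[GKH] = 1/3
[UKG]:[GKH] = -4/9:1/3 = -4/3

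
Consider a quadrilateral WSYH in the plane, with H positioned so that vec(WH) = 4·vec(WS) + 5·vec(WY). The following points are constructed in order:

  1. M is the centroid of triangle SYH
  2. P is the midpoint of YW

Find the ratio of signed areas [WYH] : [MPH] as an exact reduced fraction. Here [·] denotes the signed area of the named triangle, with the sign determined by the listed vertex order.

Set W = (0, 0), S = (1, 0), Y = (0, 1), H = (4, 5); any affine frame gives the same invariant.
1. M is the centroid of triangle SYH ⇒ M = (5/3, 2)
2. P is the midpoint of YW ⇒ P = (0, 1/2)
2·[WYH] = -4, 2·[MPH] = -3/2
[WYH]:[MPH] = -4:-3/2 = 8/3

[WYH]:[MPH] = 8/3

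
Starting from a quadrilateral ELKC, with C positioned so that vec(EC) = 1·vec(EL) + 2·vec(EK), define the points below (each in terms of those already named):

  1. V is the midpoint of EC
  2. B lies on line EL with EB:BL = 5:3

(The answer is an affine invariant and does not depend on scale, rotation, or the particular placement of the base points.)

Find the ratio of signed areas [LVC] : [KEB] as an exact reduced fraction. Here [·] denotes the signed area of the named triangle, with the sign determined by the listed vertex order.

Work in coordinates with E = (0, 0), L = (1, 0), K = (0, 1), C = (1, 2).
1. V is the midpoint of EC ⇒ V = (1/2, 1)
2. B lies on line EL with EB:BL = 5:3 ⇒ B = (5/8, 0)
2·[LVC] = -1, 2·[KEB] = 5/8
[LVC]:[KEB] = -1:5/8 = -8/5

[LVC]:[KEB] = -8/5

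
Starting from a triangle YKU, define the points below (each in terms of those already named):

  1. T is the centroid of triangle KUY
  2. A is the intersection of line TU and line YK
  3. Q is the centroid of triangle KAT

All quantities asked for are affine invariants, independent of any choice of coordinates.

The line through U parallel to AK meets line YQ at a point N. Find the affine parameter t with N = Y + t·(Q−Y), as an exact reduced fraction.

t = 9

Assign Y = (0, 0), K = (1, 0), U = (0, 1) — the answer is frame-independent, so this choice is without loss of generality.
1. T is the centroid of triangle KUY ⇒ T = (1/3, 1/3)
2. A is the intersection of line TU and line YK ⇒ A = (1/2, 0)
3. Q is the centroid of triangle KAT ⇒ Q = (11/18, 1/9)
through U parallel to AK: direction (1/2, 0); meets YQ at N = (11/2, 1)
N = Y + t·(Q−Y) with t = 9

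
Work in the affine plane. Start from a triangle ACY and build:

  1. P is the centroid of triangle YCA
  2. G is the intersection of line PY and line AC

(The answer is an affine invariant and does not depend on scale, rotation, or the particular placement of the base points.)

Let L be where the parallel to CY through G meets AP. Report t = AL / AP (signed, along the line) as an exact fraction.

t = 3/4

Set A = (0, 0), C = (1, 0), Y = (0, 1); any affine frame gives the same invariant.
1. P is the centroid of triangle YCA ⇒ P = (1/3, 1/3)
2. G is the intersection of line PY and line AC ⇒ G = (1/2, 0)
through G parallel to CY: direction (-1, 1); meets AP at L = (1/4, 1/4)
L = A + t·(P−A) with t = 3/4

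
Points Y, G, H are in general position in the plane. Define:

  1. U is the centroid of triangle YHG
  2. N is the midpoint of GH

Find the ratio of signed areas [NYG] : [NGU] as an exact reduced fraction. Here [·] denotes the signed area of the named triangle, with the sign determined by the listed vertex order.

[NYG]:[NGU] = -3

Assign Y = (0, 0), G = (1, 0), H = (0, 1) — the answer is frame-independent, so this choice is without loss of generality.
1. U is the centroid of triangle YHG ⇒ U = (1/3, 1/3)
2. N is the midpoint of GH ⇒ N = (1/2, 1/2)
2·[NYG] = 1/2, 2·[NGU] = -1/6
[NYG]:[NGU] = 1/2:-1/6 = -3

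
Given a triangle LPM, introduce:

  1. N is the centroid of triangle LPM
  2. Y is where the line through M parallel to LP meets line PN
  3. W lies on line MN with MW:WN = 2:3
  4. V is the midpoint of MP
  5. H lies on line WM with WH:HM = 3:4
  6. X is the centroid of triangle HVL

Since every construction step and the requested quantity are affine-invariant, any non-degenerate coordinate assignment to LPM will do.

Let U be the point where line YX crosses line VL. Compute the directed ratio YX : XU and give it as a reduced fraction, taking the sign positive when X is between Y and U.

Work in coordinates with L = (0, 0), P = (1, 0), M = (0, 1).
1. N is the centroid of triangle LPM ⇒ N = (1/3, 1/3)
2. Y is where the line through M parallel to LP meets line PN ⇒ Y = (-1, 1)
3. W lies on line MN with MW:WN = 2:3 ⇒ W = (2/15, 11/15)
4. V is the midpoint of MP ⇒ V = (1/2, 1/2)
5. H lies on line WM with WH:HM = 3:4 ⇒ H = (8/105, 89/105)
6. X is the centroid of triangle HVL ⇒ X = (121/630, 283/630)
line YX meets VL at U = (202/549, 202/549)
X = Y + t·(U−Y) with t = 61/70, so YX:XU = 61/70:9/70

YX:XU = 61/9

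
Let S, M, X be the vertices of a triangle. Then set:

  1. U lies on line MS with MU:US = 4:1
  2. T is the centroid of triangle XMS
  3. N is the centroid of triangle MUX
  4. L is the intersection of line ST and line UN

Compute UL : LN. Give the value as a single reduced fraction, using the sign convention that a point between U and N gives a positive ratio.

UL:LN = -3

Work in coordinates with S = (0, 0), M = (1, 0), X = (0, 1).
1. U lies on line MS with MU:US = 4:1 ⇒ U = (1/5, 0)
2. T is the centroid of triangle XMS ⇒ T = (1/3, 1/3)
3. N is the centroid of triangle MUX ⇒ N = (2/5, 1/3)
4. L is the intersection of line ST and line UN ⇒ L = (1/2, 1/2)
L = U + t·(N−U) with t = 3/2, so UL:LN = t:(1−t) = 3/2:-1/2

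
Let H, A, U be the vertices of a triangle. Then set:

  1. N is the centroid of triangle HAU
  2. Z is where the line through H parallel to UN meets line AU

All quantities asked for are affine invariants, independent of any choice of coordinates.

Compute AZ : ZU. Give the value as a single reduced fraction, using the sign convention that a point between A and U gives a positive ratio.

Set H = (0, 0), A = (1, 0), U = (0, 1); any affine frame gives the same invariant.
1. N is the centroid of triangle HAU ⇒ N = (1/3, 1/3)
2. Z is where the line through H parallel to UN meets line AU ⇒ Z = (-1, 2)
Z = A + t·(U−A) with t = 2, so AZ:ZU = t:(1−t) = 2:-1

AZ:ZU = -2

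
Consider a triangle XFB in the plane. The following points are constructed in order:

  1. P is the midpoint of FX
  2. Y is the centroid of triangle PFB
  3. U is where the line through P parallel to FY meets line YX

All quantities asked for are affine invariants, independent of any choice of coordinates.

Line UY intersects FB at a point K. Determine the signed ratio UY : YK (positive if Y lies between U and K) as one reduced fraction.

Assign X = (0, 0), F = (1, 0), B = (0, 1) — the answer is frame-independent, so this choice is without loss of generality.
1. P is the midpoint of FX ⇒ P = (1/2, 0)
2. Y is the centroid of triangle PFB ⇒ Y = (1/2, 1/3)
3. U is where the line through P parallel to FY meets line YX ⇒ U = (1/4, 1/6)
line UY meets FB at K = (3/5, 2/5)
Y = U + t·(K−U) with t = 5/7, so UY:YK = 5/7:2/7

UY:YK = 5/2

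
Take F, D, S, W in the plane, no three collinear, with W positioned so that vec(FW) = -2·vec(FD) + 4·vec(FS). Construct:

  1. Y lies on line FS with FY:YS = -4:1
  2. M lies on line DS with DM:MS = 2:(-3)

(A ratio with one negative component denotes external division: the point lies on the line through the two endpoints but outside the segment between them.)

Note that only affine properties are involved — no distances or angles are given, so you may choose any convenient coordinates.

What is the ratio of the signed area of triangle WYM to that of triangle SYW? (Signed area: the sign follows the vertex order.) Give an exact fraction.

Work in coordinates with F = (0, 0), D = (1, 0), S = (0, 1), W = (-2, 4).
1. Y lies on line FS with FY:YS = -4:1 ⇒ Y = (0, 4/3)
2. M lies on line DS with DM:MS = 2:(-3) ⇒ M = (3, -2)
2·[WYM] = 4/3, 2·[SYW] = 2/3
[WYM]:[SYW] = 4/3:2/3 = 2

[WYM]:[SYW] = 2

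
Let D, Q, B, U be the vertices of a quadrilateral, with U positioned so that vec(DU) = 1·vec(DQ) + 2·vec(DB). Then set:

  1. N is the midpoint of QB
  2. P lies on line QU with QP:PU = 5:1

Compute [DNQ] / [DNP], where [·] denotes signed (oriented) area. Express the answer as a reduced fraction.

[DNQ]:[DNP] = -3/2

Set D = (0, 0), Q = (1, 0), B = (0, 1), U = (1, 2); any affine frame gives the same invariant.
1. N is the midpoint of QB ⇒ N = (1/2, 1/2)
2. P lies on line QU with QP:PU = 5:1 ⇒ P = (1, 5/3)
2·[DNQ] = -1/2, 2·[DNP] = 1/3
[DNQ]:[DNP] = -1/2:1/3 = -3/2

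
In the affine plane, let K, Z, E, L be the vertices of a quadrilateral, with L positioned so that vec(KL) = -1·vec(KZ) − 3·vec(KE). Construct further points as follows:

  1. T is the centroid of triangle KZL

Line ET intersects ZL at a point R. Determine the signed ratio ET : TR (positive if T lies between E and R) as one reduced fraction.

ET:TR = 4

Choose coordinates K = (0, 0), Z = (1, 0), E = (0, 1), L = (-1, -3).
1. T is the centroid of triangle KZL ⇒ T = (0, -1)
line ET meets ZL at R = (0, -3/2)
T = E + t·(R−E) with t = 4/5, so ET:TR = 4/5:1/5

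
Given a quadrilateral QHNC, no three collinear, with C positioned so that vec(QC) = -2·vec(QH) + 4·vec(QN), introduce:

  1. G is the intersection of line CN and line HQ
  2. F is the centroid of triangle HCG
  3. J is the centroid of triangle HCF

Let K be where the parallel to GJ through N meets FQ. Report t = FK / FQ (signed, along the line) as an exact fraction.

Choose coordinates Q = (0, 0), H = (1, 0), N = (0, 1), C = (-2, 4).
1. G is the intersection of line CN and line HQ ⇒ G = (2/3, 0)
2. F is the centroid of triangle HCG ⇒ F = (-1/9, 4/3)
3. J is the centroid of triangle HCF ⇒ J = (-10/27, 16/9)
through N parallel to GJ: direction (-28/27, 16/9); meets FQ at K = (-7/72, 7/6)
K = F + t·(Q−F) with t = 1/8

t = 1/8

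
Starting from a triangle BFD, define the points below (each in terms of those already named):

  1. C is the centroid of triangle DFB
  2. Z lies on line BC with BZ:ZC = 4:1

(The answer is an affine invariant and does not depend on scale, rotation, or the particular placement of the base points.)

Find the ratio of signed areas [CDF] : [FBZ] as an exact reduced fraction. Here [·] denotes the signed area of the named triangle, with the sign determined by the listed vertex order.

Choose coordinates B = (0, 0), F = (1, 0), D = (0, 1).
1. C is the centroid of triangle DFB ⇒ C = (1/3, 1/3)
2. Z lies on line BC with BZ:ZC = 4:1 ⇒ Z = (4/15, 4/15)
2·[CDF] = -1/3, 2·[FBZ] = -4/15
[CDF]:[FBZ] = -1/3:-4/15 = 5/4

[CDF]:[FBZ] = 5/4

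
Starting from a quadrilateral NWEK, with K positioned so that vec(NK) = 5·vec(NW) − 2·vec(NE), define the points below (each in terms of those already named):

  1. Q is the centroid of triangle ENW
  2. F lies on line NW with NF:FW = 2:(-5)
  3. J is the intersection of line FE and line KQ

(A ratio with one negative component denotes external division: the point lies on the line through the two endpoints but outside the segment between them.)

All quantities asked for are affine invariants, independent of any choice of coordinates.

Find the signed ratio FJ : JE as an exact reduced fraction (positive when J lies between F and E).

FJ:JE = 5/3

Work in coordinates with N = (0, 0), W = (1, 0), E = (0, 1), K = (5, -2).
1. Q is the centroid of triangle ENW ⇒ Q = (1/3, 1/3)
2. F lies on line NW with NF:FW = 2:(-5) ⇒ F = (-2/3, 0)
3. J is the intersection of line FE and line KQ ⇒ J = (-1/4, 5/8)
J = F + t·(E−F) with t = 5/8, so FJ:JE = t:(1−t) = 5/8:3/8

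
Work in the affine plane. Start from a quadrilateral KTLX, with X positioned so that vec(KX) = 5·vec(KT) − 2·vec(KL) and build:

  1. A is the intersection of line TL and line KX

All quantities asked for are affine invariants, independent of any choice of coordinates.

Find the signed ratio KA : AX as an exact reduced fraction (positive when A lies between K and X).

KA:AX = 1/2

Choose coordinates K = (0, 0), T = (1, 0), L = (0, 1), X = (5, -2).
1. A is the intersection of line TL and line KX ⇒ A = (5/3, -2/3)
A = K + t·(X−K) with t = 1/3, so KA:AX = t:(1−t) = 1/3:2/3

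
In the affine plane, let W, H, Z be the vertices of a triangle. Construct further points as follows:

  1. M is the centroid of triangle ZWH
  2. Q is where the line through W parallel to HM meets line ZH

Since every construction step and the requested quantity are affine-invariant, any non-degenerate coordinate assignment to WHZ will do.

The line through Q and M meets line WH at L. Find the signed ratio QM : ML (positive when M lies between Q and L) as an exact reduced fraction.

Assign W = (0, 0), H = (1, 0), Z = (0, 1) — the answer is frame-independent, so this choice is without loss of generality.
1. M is the centroid of triangle ZWH ⇒ M = (1/3, 1/3)
2. Q is where the line through W parallel to HM meets line ZH ⇒ Q = (2, -1)
line QM meets WH at L = (3/4, 0)
M = Q + t·(L−Q) with t = 4/3, so QM:ML = 4/3:-1/3

QM:ML = -4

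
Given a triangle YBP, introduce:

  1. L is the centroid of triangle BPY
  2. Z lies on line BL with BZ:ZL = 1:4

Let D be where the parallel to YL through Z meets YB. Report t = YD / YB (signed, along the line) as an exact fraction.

t = 4/5

Choose coordinates Y = (0, 0), B = (1, 0), P = (0, 1).
1. L is the centroid of triangle BPY ⇒ L = (1/3, 1/3)
2. Z lies on line BL with BZ:ZL = 1:4 ⇒ Z = (13/15, 1/15)
through Z parallel to YL: direction (1/3, 1/3); meets YB at D = (4/5, 0)
D = Y + t·(B−Y) with t = 4/5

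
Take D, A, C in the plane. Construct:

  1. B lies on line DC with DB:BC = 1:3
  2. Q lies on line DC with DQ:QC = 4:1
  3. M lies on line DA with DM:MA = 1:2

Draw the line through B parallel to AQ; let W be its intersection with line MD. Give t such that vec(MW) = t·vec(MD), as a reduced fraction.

Assign D = (0, 0), A = (1, 0), C = (0, 1) — the answer is frame-independent, so this choice is without loss of generality.
1. B lies on line DC with DB:BC = 1:3 ⇒ B = (0, 1/4)
2. Q lies on line DC with DQ:QC = 4:1 ⇒ Q = (0, 4/5)
3. M lies on line DA with DM:MA = 1:2 ⇒ M = (1/3, 0)
through B parallel to AQ: direction (-1, 4/5); meets MD at W = (5/16, 0)
W = M + t·(D−M) with t = 1/16

t = 1/16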